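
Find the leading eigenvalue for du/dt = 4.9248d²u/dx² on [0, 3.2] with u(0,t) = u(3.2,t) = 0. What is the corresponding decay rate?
Eigenvalues: λₙ = 4.9248n²π²/3.2².
First three modes:
  n=1: λ₁ = 4.9248π²/3.2² ≈ 4.747
  n=2: λ₂ = 19.6992π²/3.2² ≈ 18.987 (4× faster decay)
  n=3: λ₃ = 44.3232π²/3.2² ≈ 42.72 (9× faster decay)
As t → ∞, higher modes decay exponentially faster. The n=1 mode dominates: u ~ c₁ sin(πx/3.2) e^{-λ₁t}.
Decay rate: λ₁ = 4.9248π²/3.2² ≈ 4.747.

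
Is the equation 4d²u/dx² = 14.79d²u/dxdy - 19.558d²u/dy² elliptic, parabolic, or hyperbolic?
Rewriting in standard form: 4d²u/dx² - 14.79d²u/dxdy + 19.558d²u/dy² = 0. Computing B² - 4AC with A = 4, B = -14.79, C = 19.558: discriminant = -94.1839 (negative). Answer: elliptic.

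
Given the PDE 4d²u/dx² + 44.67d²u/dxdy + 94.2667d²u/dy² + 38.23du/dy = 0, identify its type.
The second-order coefficients are A = 4, B = 44.67, C = 94.2667. Since B² - 4AC = 487.1417 > 0, this is a hyperbolic PDE.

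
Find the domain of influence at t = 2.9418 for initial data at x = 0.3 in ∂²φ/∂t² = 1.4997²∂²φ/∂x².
Domain of influence: [-4.11181746, 4.71181746]. Data at x = 0.3 spreads outward at speed 1.4997.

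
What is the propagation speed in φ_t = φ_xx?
Infinite. The heat equation is parabolic, not hyperbolic, so disturbances propagate instantly.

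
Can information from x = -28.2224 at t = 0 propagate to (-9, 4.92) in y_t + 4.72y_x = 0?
No. Only data at x = -32.2224 affects (-9, 4.92). Advection has one-way propagation along characteristics.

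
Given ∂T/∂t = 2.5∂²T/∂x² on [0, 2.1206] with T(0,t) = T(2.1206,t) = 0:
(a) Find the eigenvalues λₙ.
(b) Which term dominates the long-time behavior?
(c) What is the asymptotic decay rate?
Eigenvalues: λₙ = 2.5n²π²/2.1206².
First three modes:
  n=1: λ₁ = 2.5π²/2.1206² ≈ 5.487
  n=2: λ₂ = 10π²/2.1206² ≈ 21.947 (4× faster decay)
  n=3: λ₃ = 22.5π²/2.1206² ≈ 49.382 (9× faster decay)
As t → ∞, higher modes decay exponentially faster. The n=1 mode dominates: T ~ c₁ sin(πx/2.1206) e^{-λ₁t}.
Decay rate: λ₁ = 2.5π²/2.1206² ≈ 5.487.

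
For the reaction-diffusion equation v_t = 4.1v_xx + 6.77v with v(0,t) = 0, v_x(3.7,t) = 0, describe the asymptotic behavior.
v grows unboundedly. Reaction dominates diffusion (r=6.77 > κπ²/(4L²)≈0.74); solution grows exponentially.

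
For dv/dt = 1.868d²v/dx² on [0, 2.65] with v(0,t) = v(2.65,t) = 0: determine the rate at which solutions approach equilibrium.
Eigenvalues: λₙ = 1.868n²π²/2.65².
First three modes:
  n=1: λ₁ = 1.868π²/2.65² ≈ 2.625
  n=2: λ₂ = 7.472π²/2.65² ≈ 10.501 (4× faster decay)
  n=3: λ₃ = 16.812π²/2.65² ≈ 23.628 (9× faster decay)
As t → ∞, higher modes decay exponentially faster. The n=1 mode dominates: v ~ c₁ sin(πx/2.65) e^{-λ₁t}.
Decay rate: λ₁ = 1.868π²/2.65² ≈ 2.625.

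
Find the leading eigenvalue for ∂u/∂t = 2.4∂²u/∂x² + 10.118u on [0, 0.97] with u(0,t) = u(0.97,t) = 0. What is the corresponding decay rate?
Eigenvalues: λₙ = 2.4n²π²/0.97² - 10.118.
First three modes:
  n=1: λ₁ = 2.4π²/0.97² - 10.118 ≈ 15.057
  n=2: λ₂ = 9.6π²/0.97² - 10.118 ≈ 90.582
  n=3: λ₃ = 21.6π²/0.97² - 10.118 ≈ 216.456
Since 2.4π²/0.97² ≈ 25.175 > 10.118, all λₙ > 0.
The n=1 mode decays slowest → dominates as t → ∞.
Asymptotic: u ~ c₁ sin(πx/0.97) e^{-λ₁t} with decay rate λ₁ ≈ 15.057.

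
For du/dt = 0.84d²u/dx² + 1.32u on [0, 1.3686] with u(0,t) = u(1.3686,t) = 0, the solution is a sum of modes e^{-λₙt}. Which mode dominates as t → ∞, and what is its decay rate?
Eigenvalues: λₙ = 0.84n²π²/1.3686² - 1.32.
First three modes:
  n=1: λ₁ = 0.84π²/1.3686² - 1.32 ≈ 3.106
  n=2: λ₂ = 3.36π²/1.3686² - 1.32 ≈ 16.385
  n=3: λ₃ = 7.56π²/1.3686² - 1.32 ≈ 38.515
Since 0.84π²/1.3686² ≈ 4.426 > 1.32, all λₙ > 0.
The n=1 mode decays slowest → dominates as t → ∞.
Asymptotic: u ~ c₁ sin(πx/1.3686) e^{-λ₁t} with decay rate λ₁ ≈ 3.106.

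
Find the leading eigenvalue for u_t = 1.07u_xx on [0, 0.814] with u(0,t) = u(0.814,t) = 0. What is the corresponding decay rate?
Eigenvalues: λₙ = 1.07n²π²/0.814².
First three modes:
  n=1: λ₁ = 1.07π²/0.814² ≈ 15.938
  n=2: λ₂ = 4.28π²/0.814² ≈ 63.752 (4× faster decay)
  n=3: λ₃ = 9.63π²/0.814² ≈ 143.442 (9× faster decay)
As t → ∞, higher modes decay exponentially faster. The n=1 mode dominates: u ~ c₁ sin(πx/0.814) e^{-λ₁t}.
Decay rate: λ₁ = 1.07π²/0.814² ≈ 15.938.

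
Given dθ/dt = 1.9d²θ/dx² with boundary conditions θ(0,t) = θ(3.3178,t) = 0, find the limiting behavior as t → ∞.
θ → 0. Heat diffuses out through both boundaries.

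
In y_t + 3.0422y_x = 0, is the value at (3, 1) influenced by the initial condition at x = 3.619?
No. Only data at x = -0.0422 affects (3, 1). Advection has one-way propagation along characteristics.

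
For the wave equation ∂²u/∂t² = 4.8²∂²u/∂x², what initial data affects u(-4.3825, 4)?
Domain of dependence: [-23.5825, 14.8175]. Signals travel at speed 4.8, so data within |x - -4.3825| ≤ 4.8·4 = 19.2 can reach the point.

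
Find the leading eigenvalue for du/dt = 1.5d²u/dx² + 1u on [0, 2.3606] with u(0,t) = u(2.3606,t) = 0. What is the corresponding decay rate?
Eigenvalues: λₙ = 1.5n²π²/2.3606² - 1.
First three modes:
  n=1: λ₁ = 1.5π²/2.3606² - 1 ≈ 1.657
  n=2: λ₂ = 6π²/2.3606² - 1 ≈ 9.627
  n=3: λ₃ = 13.5π²/2.3606² - 1 ≈ 22.911
Since 1.5π²/2.3606² ≈ 2.657 > 1, all λₙ > 0.
The n=1 mode decays slowest → dominates as t → ∞.
Asymptotic: u ~ c₁ sin(πx/2.3606) e^{-λ₁t} with decay rate λ₁ ≈ 1.657.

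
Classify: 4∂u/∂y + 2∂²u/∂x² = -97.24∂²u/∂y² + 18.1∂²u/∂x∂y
Rewriting in standard form: 2∂²u/∂x² - 18.1∂²u/∂x∂y + 97.24∂²u/∂y² + 4∂u/∂y = 0. Elliptic (discriminant = -450.31).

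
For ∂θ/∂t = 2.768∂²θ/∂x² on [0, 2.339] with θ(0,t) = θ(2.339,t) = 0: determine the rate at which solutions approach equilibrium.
Eigenvalues: λₙ = 2.768n²π²/2.339².
First three modes:
  n=1: λ₁ = 2.768π²/2.339² ≈ 4.994
  n=2: λ₂ = 11.072π²/2.339² ≈ 19.974 (4× faster decay)
  n=3: λ₃ = 24.912π²/2.339² ≈ 44.942 (9× faster decay)
As t → ∞, higher modes decay exponentially faster. The n=1 mode dominates: θ ~ c₁ sin(πx/2.339) e^{-λ₁t}.
Decay rate: λ₁ = 2.768π²/2.339² ≈ 4.994.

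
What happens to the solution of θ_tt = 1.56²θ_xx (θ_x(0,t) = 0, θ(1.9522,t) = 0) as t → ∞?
θ oscillates (no decay). Energy is conserved; the solution oscillates indefinitely as standing waves.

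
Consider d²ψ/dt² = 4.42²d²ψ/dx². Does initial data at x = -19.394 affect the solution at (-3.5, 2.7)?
No. The domain of dependence is [-15.434, 8.434], and -19.394 is outside this interval.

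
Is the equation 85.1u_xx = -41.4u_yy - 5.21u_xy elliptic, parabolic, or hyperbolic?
Rewriting in standard form: 85.1u_xx + 5.21u_xy + 41.4u_yy = 0. Computing B² - 4AC with A = 85.1, B = 5.21, C = 41.4: discriminant = -14065.4159 (negative). Answer: elliptic.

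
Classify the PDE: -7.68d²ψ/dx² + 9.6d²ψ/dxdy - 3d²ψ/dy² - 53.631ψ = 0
A = -7.68, B = 9.6, C = -3. Discriminant B² - 4AC = 0. Since 0 = 0, parabolic.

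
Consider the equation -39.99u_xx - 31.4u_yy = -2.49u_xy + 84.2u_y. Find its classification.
Rewriting in standard form: -39.99u_xx + 2.49u_xy - 31.4u_yy - 84.2u_y = 0. Elliptic. (A = -39.99, B = 2.49, C = -31.4 gives B² - 4AC = -5016.5439.)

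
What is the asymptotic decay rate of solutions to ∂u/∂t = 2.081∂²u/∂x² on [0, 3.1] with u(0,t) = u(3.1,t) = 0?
Eigenvalues: λₙ = 2.081n²π²/3.1².
First three modes:
  n=1: λ₁ = 2.081π²/3.1² ≈ 2.137
  n=2: λ₂ = 8.324π²/3.1² ≈ 8.549 (4× faster decay)
  n=3: λ₃ = 18.729π²/3.1² ≈ 19.235 (9× faster decay)
As t → ∞, higher modes decay exponentially faster. The n=1 mode dominates: u ~ c₁ sin(πx/3.1) e^{-λ₁t}.
Decay rate: λ₁ = 2.081π²/3.1² ≈ 2.137.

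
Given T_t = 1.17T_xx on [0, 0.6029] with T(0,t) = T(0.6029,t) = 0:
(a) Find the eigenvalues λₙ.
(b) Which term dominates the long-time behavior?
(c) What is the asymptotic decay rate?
Eigenvalues: λₙ = 1.17n²π²/0.6029².
First three modes:
  n=1: λ₁ = 1.17π²/0.6029² ≈ 31.768
  n=2: λ₂ = 4.68π²/0.6029² ≈ 127.074 (4× faster decay)
  n=3: λ₃ = 10.53π²/0.6029² ≈ 285.915 (9× faster decay)
As t → ∞, higher modes decay exponentially faster. The n=1 mode dominates: T ~ c₁ sin(πx/0.6029) e^{-λ₁t}.
Decay rate: λ₁ = 1.17π²/0.6029² ≈ 31.768.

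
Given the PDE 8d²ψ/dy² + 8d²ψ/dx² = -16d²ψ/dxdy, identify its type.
Rewriting in standard form: 8d²ψ/dx² + 16d²ψ/dxdy + 8d²ψ/dy² = 0. The second-order coefficients are A = 8, B = 16, C = 8. Since B² - 4AC = 0 = 0, this is a parabolic PDE.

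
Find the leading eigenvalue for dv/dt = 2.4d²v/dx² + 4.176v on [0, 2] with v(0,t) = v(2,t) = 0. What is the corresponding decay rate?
Eigenvalues: λₙ = 2.4n²π²/2² - 4.176.
First three modes:
  n=1: λ₁ = 2.4π²/2² - 4.176 ≈ 1.746
  n=2: λ₂ = 9.6π²/2² - 4.176 ≈ 19.511
  n=3: λ₃ = 21.6π²/2² - 4.176 ≈ 49.12
Since 2.4π²/2² ≈ 5.922 > 4.176, all λₙ > 0.
The n=1 mode decays slowest → dominates as t → ∞.
Asymptotic: v ~ c₁ sin(πx/2) e^{-λ₁t} with decay rate λ₁ ≈ 1.746.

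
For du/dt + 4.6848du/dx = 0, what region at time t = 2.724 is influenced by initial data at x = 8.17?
At x = 20.9313952. The characteristic carries data from (8.17, 0) to (20.9313952, 2.724).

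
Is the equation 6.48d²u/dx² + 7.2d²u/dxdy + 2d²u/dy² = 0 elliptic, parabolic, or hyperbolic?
Computing B² - 4AC with A = 6.48, B = 7.2, C = 2: discriminant = 0 (zero). Answer: parabolic.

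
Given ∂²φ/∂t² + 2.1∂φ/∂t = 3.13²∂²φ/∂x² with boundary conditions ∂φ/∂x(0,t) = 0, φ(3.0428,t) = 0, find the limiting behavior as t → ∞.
φ → 0. Damping (γ=2.1) dissipates energy; oscillations decay exponentially.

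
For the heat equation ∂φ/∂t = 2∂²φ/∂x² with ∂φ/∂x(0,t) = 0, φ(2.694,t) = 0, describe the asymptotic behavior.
φ → 0. Heat escapes through the Dirichlet boundary.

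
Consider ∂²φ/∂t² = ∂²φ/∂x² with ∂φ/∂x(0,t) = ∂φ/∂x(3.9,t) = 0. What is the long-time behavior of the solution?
As t → ∞, φ oscillates about a mean that drifts linearly in t (generically unbounded; no decay). There is no damping, so the nonconstant modes persist as standing waves (energy conserved, no decay). But with Neumann conditions at both ends the constant mode has eigenvalue 0: the spatial mean M(t) of φ satisfies M'' = 0, so M(t) = M(0) + M'(0)·t. Unless the initial velocity has zero mean (∫φ_t(x,0)dx = 0), the solution grows linearly in t (unbounded, though not exponentially); if it does have zero mean, the solution stays bounded and simply oscillates.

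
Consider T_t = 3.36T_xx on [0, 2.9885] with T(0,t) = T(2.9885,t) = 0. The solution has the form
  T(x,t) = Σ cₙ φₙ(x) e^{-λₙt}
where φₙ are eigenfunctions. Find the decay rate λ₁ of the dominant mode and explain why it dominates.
Eigenvalues: λₙ = 3.36n²π²/2.9885².
First three modes:
  n=1: λ₁ = 3.36π²/2.9885² ≈ 3.713
  n=2: λ₂ = 13.44π²/2.9885² ≈ 14.852 (4× faster decay)
  n=3: λ₃ = 30.24π²/2.9885² ≈ 33.418 (9× faster decay)
As t → ∞, higher modes decay exponentially faster. The n=1 mode dominates: T ~ c₁ sin(πx/2.9885) e^{-λ₁t}.
Decay rate: λ₁ = 3.36π²/2.9885² ≈ 3.713.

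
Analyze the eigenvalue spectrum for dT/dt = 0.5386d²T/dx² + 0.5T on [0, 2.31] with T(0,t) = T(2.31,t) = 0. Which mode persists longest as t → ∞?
Eigenvalues: λₙ = 0.5386n²π²/2.31² - 0.5.
First three modes:
  n=1: λ₁ = 0.5386π²/2.31² - 0.5 ≈ 0.496
  n=2: λ₂ = 2.1544π²/2.31² - 0.5 ≈ 3.485
  n=3: λ₃ = 4.8474π²/2.31² - 0.5 ≈ 8.466
Since 0.5386π²/2.31² ≈ 0.996 > 0.5, all λₙ > 0.
The n=1 mode decays slowest → dominates as t → ∞.
Asymptotic: T ~ c₁ sin(πx/2.31) e^{-λ₁t} with decay rate λ₁ ≈ 0.496.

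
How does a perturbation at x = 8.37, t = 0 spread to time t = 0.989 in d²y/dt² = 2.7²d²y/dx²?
Domain of influence: [5.6997, 11.0403]. Data at x = 8.37 spreads outward at speed 2.7.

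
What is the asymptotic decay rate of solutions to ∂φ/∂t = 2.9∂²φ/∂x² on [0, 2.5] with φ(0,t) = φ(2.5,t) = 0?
Eigenvalues: λₙ = 2.9n²π²/2.5².
First three modes:
  n=1: λ₁ = 2.9π²/2.5² ≈ 4.579
  n=2: λ₂ = 11.6π²/2.5² ≈ 18.318 (4× faster decay)
  n=3: λ₃ = 26.1π²/2.5² ≈ 41.215 (9× faster decay)
As t → ∞, higher modes decay exponentially faster. The n=1 mode dominates: φ ~ c₁ sin(πx/2.5) e^{-λ₁t}.
Decay rate: λ₁ = 2.9π²/2.5² ≈ 4.579.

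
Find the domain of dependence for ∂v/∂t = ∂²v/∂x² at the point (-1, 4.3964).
The entire real line. The heat equation has infinite propagation speed: any initial disturbance instantly affects all points (though exponentially small far away).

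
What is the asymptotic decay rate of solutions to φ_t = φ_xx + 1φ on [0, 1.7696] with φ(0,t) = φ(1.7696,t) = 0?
Eigenvalues: λₙ = n²π²/1.7696² - 1.
First three modes:
  n=1: λ₁ = π²/1.7696² - 1 ≈ 2.152
  n=2: λ₂ = 4π²/1.7696² - 1 ≈ 11.607
  n=3: λ₃ = 9π²/1.7696² - 1 ≈ 27.366
Since π²/1.7696² ≈ 3.152 > 1, all λₙ > 0.
The n=1 mode decays slowest → dominates as t → ∞.
Asymptotic: φ ~ c₁ sin(πx/1.7696) e^{-λ₁t} with decay rate λ₁ ≈ 2.152.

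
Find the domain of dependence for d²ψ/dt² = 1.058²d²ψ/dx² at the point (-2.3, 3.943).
Domain of dependence: [-6.471694, 1.871694]. Signals travel at speed 1.058, so data within |x - -2.3| ≤ 1.058·3.943 = 4.171694 can reach the point.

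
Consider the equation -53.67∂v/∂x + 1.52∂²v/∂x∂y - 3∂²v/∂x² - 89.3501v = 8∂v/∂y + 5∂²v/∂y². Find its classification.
Rewriting in standard form: -3∂²v/∂x² + 1.52∂²v/∂x∂y - 5∂²v/∂y² - 53.67∂v/∂x - 8∂v/∂y - 89.3501v = 0. Elliptic. (A = -3, B = 1.52, C = -5 gives B² - 4AC = -57.6896.)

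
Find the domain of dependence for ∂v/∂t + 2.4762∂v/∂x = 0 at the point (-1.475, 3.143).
A single point: x = -9.2576966. The characteristic through (-1.475, 3.143) is x - 2.4762t = const, so x = -1.475 - 2.4762·3.143 = -9.2576966.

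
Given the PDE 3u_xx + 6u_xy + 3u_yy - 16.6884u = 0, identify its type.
The second-order coefficients are A = 3, B = 6, C = 3. Since B² - 4AC = 0 = 0, this is a parabolic PDE.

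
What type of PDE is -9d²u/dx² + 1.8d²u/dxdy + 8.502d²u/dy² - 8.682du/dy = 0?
With A = -9, B = 1.8, C = 8.502, the discriminant is 309.312. This is a hyperbolic PDE.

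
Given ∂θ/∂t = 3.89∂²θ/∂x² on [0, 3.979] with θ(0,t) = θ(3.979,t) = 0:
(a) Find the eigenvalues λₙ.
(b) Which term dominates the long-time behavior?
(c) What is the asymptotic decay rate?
Eigenvalues: λₙ = 3.89n²π²/3.979².
First three modes:
  n=1: λ₁ = 3.89π²/3.979² ≈ 2.425
  n=2: λ₂ = 15.56π²/3.979² ≈ 9.7 (4× faster decay)
  n=3: λ₃ = 35.01π²/3.979² ≈ 21.824 (9× faster decay)
As t → ∞, higher modes decay exponentially faster. The n=1 mode dominates: θ ~ c₁ sin(πx/3.979) e^{-λ₁t}.
Decay rate: λ₁ = 3.89π²/3.979² ≈ 2.425.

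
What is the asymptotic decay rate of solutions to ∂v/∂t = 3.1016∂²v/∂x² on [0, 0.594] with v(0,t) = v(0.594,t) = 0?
Eigenvalues: λₙ = 3.1016n²π²/0.594².
First three modes:
  n=1: λ₁ = 3.1016π²/0.594² ≈ 86.759
  n=2: λ₂ = 12.4064π²/0.594² ≈ 347.034 (4× faster decay)
  n=3: λ₃ = 27.9144π²/0.594² ≈ 780.828 (9× faster decay)
As t → ∞, higher modes decay exponentially faster. The n=1 mode dominates: v ~ c₁ sin(πx/0.594) e^{-λ₁t}.
Decay rate: λ₁ = 3.1016π²/0.594² ≈ 86.759.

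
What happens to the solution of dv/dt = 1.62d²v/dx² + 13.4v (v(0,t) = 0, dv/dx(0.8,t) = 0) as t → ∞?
v grows unboundedly. Reaction dominates diffusion (r=13.4 > κπ²/(4L²)≈6.25); solution grows exponentially.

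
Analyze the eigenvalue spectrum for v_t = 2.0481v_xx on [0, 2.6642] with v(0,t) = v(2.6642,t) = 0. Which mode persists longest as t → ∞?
Eigenvalues: λₙ = 2.0481n²π²/2.6642².
First three modes:
  n=1: λ₁ = 2.0481π²/2.6642² ≈ 2.848
  n=2: λ₂ = 8.1924π²/2.6642² ≈ 11.391 (4× faster decay)
  n=3: λ₃ = 18.4329π²/2.6642² ≈ 25.631 (9× faster decay)
As t → ∞, higher modes decay exponentially faster. The n=1 mode dominates: v ~ c₁ sin(πx/2.6642) e^{-λ₁t}.
Decay rate: λ₁ = 2.0481π²/2.6642² ≈ 2.848.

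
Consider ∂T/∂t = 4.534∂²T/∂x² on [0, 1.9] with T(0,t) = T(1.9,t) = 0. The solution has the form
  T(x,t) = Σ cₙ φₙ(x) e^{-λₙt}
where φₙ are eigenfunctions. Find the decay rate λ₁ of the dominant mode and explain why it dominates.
Eigenvalues: λₙ = 4.534n²π²/1.9².
First three modes:
  n=1: λ₁ = 4.534π²/1.9² ≈ 12.396
  n=2: λ₂ = 18.136π²/1.9² ≈ 49.583 (4× faster decay)
  n=3: λ₃ = 40.806π²/1.9² ≈ 111.562 (9× faster decay)
As t → ∞, higher modes decay exponentially faster. The n=1 mode dominates: T ~ c₁ sin(πx/1.9) e^{-λ₁t}.
Decay rate: λ₁ = 4.534π²/1.9² ≈ 12.396.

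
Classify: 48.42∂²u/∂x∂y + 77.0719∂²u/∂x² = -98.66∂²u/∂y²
Rewriting in standard form: 77.0719∂²u/∂x² + 48.42∂²u/∂x∂y + 98.66∂²u/∂y² = 0. Elliptic (discriminant = -28071.158216).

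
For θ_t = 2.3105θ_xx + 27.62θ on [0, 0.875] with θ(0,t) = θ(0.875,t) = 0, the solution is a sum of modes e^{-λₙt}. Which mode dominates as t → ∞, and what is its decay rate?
Eigenvalues: λₙ = 2.3105n²π²/0.875² - 27.62.
First three modes:
  n=1: λ₁ = 2.3105π²/0.875² - 27.62 ≈ 2.164
  n=2: λ₂ = 9.242π²/0.875² - 27.62 ≈ 91.518
  n=3: λ₃ = 20.7945π²/0.875² - 27.62 ≈ 240.44
Since 2.3105π²/0.875² ≈ 29.784 > 27.62, all λₙ > 0.
The n=1 mode decays slowest → dominates as t → ∞.
Asymptotic: θ ~ c₁ sin(πx/0.875) e^{-λ₁t} with decay rate λ₁ ≈ 2.164.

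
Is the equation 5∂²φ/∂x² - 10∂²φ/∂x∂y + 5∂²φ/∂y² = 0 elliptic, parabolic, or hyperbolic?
Computing B² - 4AC with A = 5, B = -10, C = 5: discriminant = 0 (zero). Answer: parabolic.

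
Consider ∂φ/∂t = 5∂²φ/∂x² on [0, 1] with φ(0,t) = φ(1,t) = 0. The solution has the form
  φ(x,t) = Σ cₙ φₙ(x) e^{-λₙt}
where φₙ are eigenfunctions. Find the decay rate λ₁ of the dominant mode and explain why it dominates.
Eigenvalues: λₙ = 5n²π².
First three modes:
  n=1: λ₁ = 5π² ≈ 49.348
  n=2: λ₂ = 20π² ≈ 197.392 (4× faster decay)
  n=3: λ₃ = 45π² ≈ 444.132 (9× faster decay)
As t → ∞, higher modes decay exponentially faster. The n=1 mode dominates: φ ~ c₁ sin(πx) e^{-λ₁t}.
Decay rate: λ₁ = 5π² ≈ 49.348.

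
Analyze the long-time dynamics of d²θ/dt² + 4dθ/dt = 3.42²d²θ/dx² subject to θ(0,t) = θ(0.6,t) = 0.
Long-time behavior: θ → 0. Damping (γ=4) dissipates energy; oscillations decay exponentially.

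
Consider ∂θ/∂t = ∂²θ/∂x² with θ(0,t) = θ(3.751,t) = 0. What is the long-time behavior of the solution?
As t → ∞, θ → 0. Heat diffuses out through both boundaries.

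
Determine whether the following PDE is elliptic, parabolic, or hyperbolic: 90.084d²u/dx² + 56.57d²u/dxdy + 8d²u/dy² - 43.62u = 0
Coefficients: A = 90.084, B = 56.57, C = 8. B² - 4AC = 317.4769, which is positive, so the equation is hyperbolic.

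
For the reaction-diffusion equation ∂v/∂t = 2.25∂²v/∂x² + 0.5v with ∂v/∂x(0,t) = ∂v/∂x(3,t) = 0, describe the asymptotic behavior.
v grows unboundedly. With Neumann BCs the constant mode has diffusion eigenvalue 0, so any r > 0 makes it grow like e^(0.5t); solution grows exponentially.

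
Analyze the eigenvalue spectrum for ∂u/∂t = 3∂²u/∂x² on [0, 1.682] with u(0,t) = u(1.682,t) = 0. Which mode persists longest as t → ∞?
Eigenvalues: λₙ = 3n²π²/1.682².
First three modes:
  n=1: λ₁ = 3π²/1.682² ≈ 10.466
  n=2: λ₂ = 12π²/1.682² ≈ 41.863 (4× faster decay)
  n=3: λ₃ = 27π²/1.682² ≈ 94.191 (9× faster decay)
As t → ∞, higher modes decay exponentially faster. The n=1 mode dominates: u ~ c₁ sin(πx/1.682) e^{-λ₁t}.
Decay rate: λ₁ = 3π²/1.682² ≈ 10.466.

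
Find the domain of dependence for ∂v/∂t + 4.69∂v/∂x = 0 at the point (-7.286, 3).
A single point: x = -21.356. The characteristic through (-7.286, 3) is x - 4.69t = const, so x = -7.286 - 4.69·3 = -21.356.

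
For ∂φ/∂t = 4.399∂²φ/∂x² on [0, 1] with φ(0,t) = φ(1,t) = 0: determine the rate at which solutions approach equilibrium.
Eigenvalues: λₙ = 4.399n²π².
First three modes:
  n=1: λ₁ = 4.399π² ≈ 43.416
  n=2: λ₂ = 17.596π² ≈ 173.666 (4× faster decay)
  n=3: λ₃ = 39.591π² ≈ 390.748 (9× faster decay)
As t → ∞, higher modes decay exponentially faster. The n=1 mode dominates: φ ~ c₁ sin(πx) e^{-λ₁t}.
Decay rate: λ₁ = 4.399π² ≈ 43.416.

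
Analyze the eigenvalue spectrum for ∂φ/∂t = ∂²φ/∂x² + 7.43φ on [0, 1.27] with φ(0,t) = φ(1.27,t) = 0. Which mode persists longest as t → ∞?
Eigenvalues: λₙ = n²π²/1.27² - 7.43.
First three modes:
  n=1: λ₁ = π²/1.27² - 7.43 ≈ -1.311
  n=2: λ₂ = 4π²/1.27² - 7.43 ≈ 17.047
  n=3: λ₃ = 9π²/1.27² - 7.43 ≈ 47.643
Since π²/1.27² ≈ 6.119 < 7.43, λ₁ < 0.
The n=1 mode grows fastest (−λₙ is largest for n=1) → dominates.
Asymptotic: φ ~ c₁ sin(πx/1.27) e^{1.311t} (exponential growth at rate −λ₁ ≈ 1.311).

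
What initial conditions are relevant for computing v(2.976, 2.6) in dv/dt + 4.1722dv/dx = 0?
A single point: x = -7.87172. The characteristic through (2.976, 2.6) is x - 4.1722t = const, so x = 2.976 - 4.1722·2.6 = -7.87172.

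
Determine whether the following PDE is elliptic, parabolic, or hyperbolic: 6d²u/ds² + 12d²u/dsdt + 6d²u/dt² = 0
Coefficients: A = 6, B = 12, C = 6. B² - 4AC = 0, which is zero, so the equation is parabolic.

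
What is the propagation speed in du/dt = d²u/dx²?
Infinite. The heat equation is parabolic, not hyperbolic, so disturbances propagate instantly.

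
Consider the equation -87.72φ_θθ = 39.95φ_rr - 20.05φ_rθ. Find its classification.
Rewriting in standard form: -39.95φ_rr + 20.05φ_rθ - 87.72φ_θθ = 0. Elliptic. (A = -39.95, B = 20.05, C = -87.72 gives B² - 4AC = -13615.6535.)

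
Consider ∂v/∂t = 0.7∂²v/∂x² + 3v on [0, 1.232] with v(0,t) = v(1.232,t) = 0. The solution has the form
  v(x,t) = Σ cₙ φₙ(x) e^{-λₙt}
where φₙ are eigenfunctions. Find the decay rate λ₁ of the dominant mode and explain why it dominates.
Eigenvalues: λₙ = 0.7n²π²/1.232² - 3.
First three modes:
  n=1: λ₁ = 0.7π²/1.232² - 3 ≈ 1.552
  n=2: λ₂ = 2.8π²/1.232² - 3 ≈ 15.207
  n=3: λ₃ = 6.3π²/1.232² - 3 ≈ 37.966
Since 0.7π²/1.232² ≈ 4.552 > 3, all λₙ > 0.
The n=1 mode decays slowest → dominates as t → ∞.
Asymptotic: v ~ c₁ sin(πx/1.232) e^{-λ₁t} with decay rate λ₁ ≈ 1.552.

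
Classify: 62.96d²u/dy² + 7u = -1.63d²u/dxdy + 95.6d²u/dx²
Rewriting in standard form: -95.6d²u/dx² + 1.63d²u/dxdy + 62.96d²u/dy² + 7u = 0. Hyperbolic (discriminant = 24078.5609).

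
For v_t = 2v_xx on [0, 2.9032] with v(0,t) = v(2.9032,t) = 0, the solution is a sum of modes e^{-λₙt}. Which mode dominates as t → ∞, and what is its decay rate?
Eigenvalues: λₙ = 2n²π²/2.9032².
First three modes:
  n=1: λ₁ = 2π²/2.9032² ≈ 2.342
  n=2: λ₂ = 8π²/2.9032² ≈ 9.368 (4× faster decay)
  n=3: λ₃ = 18π²/2.9032² ≈ 21.077 (9× faster decay)
As t → ∞, higher modes decay exponentially faster. The n=1 mode dominates: v ~ c₁ sin(πx/2.9032) e^{-λ₁t}.
Decay rate: λ₁ = 2π²/2.9032² ≈ 2.342.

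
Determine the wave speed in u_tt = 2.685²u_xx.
Speed = 2.685. Information travels along characteristics x = x₀ ± 2.685t.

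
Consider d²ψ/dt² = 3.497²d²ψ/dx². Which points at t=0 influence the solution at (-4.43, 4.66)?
Domain of dependence: [-20.72602, 11.86602]. Signals travel at speed 3.497, so data within |x - -4.43| ≤ 3.497·4.66 = 16.29602 can reach the point.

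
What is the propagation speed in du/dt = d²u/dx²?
Infinite. The heat equation is parabolic, not hyperbolic, so disturbances propagate instantly.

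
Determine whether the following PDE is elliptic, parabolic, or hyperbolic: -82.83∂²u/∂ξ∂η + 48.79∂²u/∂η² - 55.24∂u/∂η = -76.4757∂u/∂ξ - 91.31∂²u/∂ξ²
Rewriting in standard form: 91.31∂²u/∂ξ² - 82.83∂²u/∂ξ∂η + 48.79∂²u/∂η² + 76.4757∂u/∂ξ - 55.24∂u/∂η = 0. Coefficients: A = 91.31, B = -82.83, C = 48.79. B² - 4AC = -10959.2507, which is negative, so the equation is elliptic.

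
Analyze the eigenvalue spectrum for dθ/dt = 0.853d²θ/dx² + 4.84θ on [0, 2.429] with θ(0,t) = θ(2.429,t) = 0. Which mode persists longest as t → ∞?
Eigenvalues: λₙ = 0.853n²π²/2.429² - 4.84.
First three modes:
  n=1: λ₁ = 0.853π²/2.429² - 4.84 ≈ -3.413
  n=2: λ₂ = 3.412π²/2.429² - 4.84 ≈ 0.868
  n=3: λ₃ = 7.677π²/2.429² - 4.84 ≈ 8.002
Since 0.853π²/2.429² ≈ 1.427 < 4.84, λ₁ < 0.
The n=1 mode grows fastest (−λₙ is largest for n=1) → dominates.
Asymptotic: θ ~ c₁ sin(πx/2.429) e^{3.413t} (exponential growth at rate −λ₁ ≈ 3.413).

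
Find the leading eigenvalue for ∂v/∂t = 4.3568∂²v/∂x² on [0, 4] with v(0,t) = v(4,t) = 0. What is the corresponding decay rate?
Eigenvalues: λₙ = 4.3568n²π²/4².
First three modes:
  n=1: λ₁ = 4.3568π²/4² ≈ 2.687
  n=2: λ₂ = 17.4272π²/4² ≈ 10.75 (4× faster decay)
  n=3: λ₃ = 39.2112π²/4² ≈ 24.187 (9× faster decay)
As t → ∞, higher modes decay exponentially faster. The n=1 mode dominates: v ~ c₁ sin(πx/4) e^{-λ₁t}.
Decay rate: λ₁ = 4.3568π²/4² ≈ 2.687.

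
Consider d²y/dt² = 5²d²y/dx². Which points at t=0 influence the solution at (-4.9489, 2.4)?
Domain of dependence: [-16.9489, 7.0511]. Signals travel at speed 5, so data within |x - -4.9489| ≤ 5·2.4 = 12 can reach the point.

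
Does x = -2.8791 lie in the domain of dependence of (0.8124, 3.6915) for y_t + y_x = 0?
Yes. The characteristic through (0.8124, 3.6915) passes through x = -2.8791.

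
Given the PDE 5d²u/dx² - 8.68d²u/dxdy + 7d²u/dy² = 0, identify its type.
The second-order coefficients are A = 5, B = -8.68, C = 7. Since B² - 4AC = -64.6576 < 0, this is an elliptic PDE.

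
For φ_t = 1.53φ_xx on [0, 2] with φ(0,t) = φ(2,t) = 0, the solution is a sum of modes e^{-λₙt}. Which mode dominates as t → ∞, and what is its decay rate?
Eigenvalues: λₙ = 1.53n²π²/2².
First three modes:
  n=1: λ₁ = 1.53π²/2² ≈ 3.775
  n=2: λ₂ = 6.12π²/2² ≈ 15.1 (4× faster decay)
  n=3: λ₃ = 13.77π²/2² ≈ 33.976 (9× faster decay)
As t → ∞, higher modes decay exponentially faster. The n=1 mode dominates: φ ~ c₁ sin(πx/2) e^{-λ₁t}.
Decay rate: λ₁ = 1.53π²/2² ≈ 3.775.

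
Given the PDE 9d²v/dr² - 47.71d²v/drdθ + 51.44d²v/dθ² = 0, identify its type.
The second-order coefficients are A = 9, B = -47.71, C = 51.44. Since B² - 4AC = 424.4041 > 0, this is a hyperbolic PDE.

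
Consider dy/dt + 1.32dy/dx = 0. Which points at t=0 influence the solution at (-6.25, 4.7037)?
A single point: x = -12.458884. The characteristic through (-6.25, 4.7037) is x - 1.32t = const, so x = -6.25 - 1.32·4.7037 = -12.458884.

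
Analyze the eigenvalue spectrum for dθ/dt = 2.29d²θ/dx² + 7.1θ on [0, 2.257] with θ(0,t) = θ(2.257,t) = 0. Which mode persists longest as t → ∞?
Eigenvalues: λₙ = 2.29n²π²/2.257² - 7.1.
First three modes:
  n=1: λ₁ = 2.29π²/2.257² - 7.1 ≈ -2.663
  n=2: λ₂ = 9.16π²/2.257² - 7.1 ≈ 10.647
  n=3: λ₃ = 20.61π²/2.257² - 7.1 ≈ 32.831
Since 2.29π²/2.257² ≈ 4.437 < 7.1, λ₁ < 0.
The n=1 mode grows fastest (−λₙ is largest for n=1) → dominates.
Asymptotic: θ ~ c₁ sin(πx/2.257) e^{2.663t} (exponential growth at rate −λ₁ ≈ 2.663).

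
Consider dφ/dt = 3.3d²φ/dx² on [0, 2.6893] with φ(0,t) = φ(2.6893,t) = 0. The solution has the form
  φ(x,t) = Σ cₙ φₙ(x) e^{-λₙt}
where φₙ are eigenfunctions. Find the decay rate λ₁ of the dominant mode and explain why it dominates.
Eigenvalues: λₙ = 3.3n²π²/2.6893².
First three modes:
  n=1: λ₁ = 3.3π²/2.6893² ≈ 4.503
  n=2: λ₂ = 13.2π²/2.6893² ≈ 18.013 (4× faster decay)
  n=3: λ₃ = 29.7π²/2.6893² ≈ 40.53 (9× faster decay)
As t → ∞, higher modes decay exponentially faster. The n=1 mode dominates: φ ~ c₁ sin(πx/2.6893) e^{-λ₁t}.
Decay rate: λ₁ = 3.3π²/2.6893² ≈ 4.503.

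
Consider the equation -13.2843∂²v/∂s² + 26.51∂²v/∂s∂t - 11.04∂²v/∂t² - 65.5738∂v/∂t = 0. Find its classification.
Hyperbolic. (A = -13.2843, B = 26.51, C = -11.04 gives B² - 4AC = 116.145412.)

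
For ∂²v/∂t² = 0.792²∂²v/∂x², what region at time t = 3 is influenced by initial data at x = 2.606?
Domain of influence: [0.23, 4.982]. Data at x = 2.606 spreads outward at speed 0.792.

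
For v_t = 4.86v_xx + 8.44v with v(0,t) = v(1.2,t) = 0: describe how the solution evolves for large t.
v → 0. Diffusion dominates reaction (r=8.44 < κπ²/L²≈33.31); solution decays.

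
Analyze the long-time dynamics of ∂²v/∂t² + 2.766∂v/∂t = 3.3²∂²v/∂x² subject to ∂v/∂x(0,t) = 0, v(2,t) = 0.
Long-time behavior: v → 0. Damping (γ=2.766) dissipates energy; oscillations decay exponentially.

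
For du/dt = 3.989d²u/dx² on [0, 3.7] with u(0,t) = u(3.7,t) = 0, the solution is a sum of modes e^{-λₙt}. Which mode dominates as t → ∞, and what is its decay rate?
Eigenvalues: λₙ = 3.989n²π²/3.7².
First three modes:
  n=1: λ₁ = 3.989π²/3.7² ≈ 2.876
  n=2: λ₂ = 15.956π²/3.7² ≈ 11.503 (4× faster decay)
  n=3: λ₃ = 35.901π²/3.7² ≈ 25.882 (9× faster decay)
As t → ∞, higher modes decay exponentially faster. The n=1 mode dominates: u ~ c₁ sin(πx/3.7) e^{-λ₁t}.
Decay rate: λ₁ = 3.989π²/3.7² ≈ 2.876.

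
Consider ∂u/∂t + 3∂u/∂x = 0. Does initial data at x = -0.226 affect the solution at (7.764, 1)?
No. Only data at x = 4.764 affects (7.764, 1). Advection has one-way propagation along characteristics.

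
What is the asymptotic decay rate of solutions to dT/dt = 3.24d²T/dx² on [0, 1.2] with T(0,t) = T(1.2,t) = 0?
Eigenvalues: λₙ = 3.24n²π²/1.2².
First three modes:
  n=1: λ₁ = 3.24π²/1.2² ≈ 22.207
  n=2: λ₂ = 12.96π²/1.2² ≈ 88.826 (4× faster decay)
  n=3: λ₃ = 29.16π²/1.2² ≈ 199.859 (9× faster decay)
As t → ∞, higher modes decay exponentially faster. The n=1 mode dominates: T ~ c₁ sin(πx/1.2) e^{-λ₁t}.
Decay rate: λ₁ = 3.24π²/1.2² ≈ 22.207.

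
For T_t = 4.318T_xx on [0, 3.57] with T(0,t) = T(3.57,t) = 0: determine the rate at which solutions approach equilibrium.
Eigenvalues: λₙ = 4.318n²π²/3.57².
First three modes:
  n=1: λ₁ = 4.318π²/3.57² ≈ 3.344
  n=2: λ₂ = 17.272π²/3.57² ≈ 13.375 (4× faster decay)
  n=3: λ₃ = 38.862π²/3.57² ≈ 30.095 (9× faster decay)
As t → ∞, higher modes decay exponentially faster. The n=1 mode dominates: T ~ c₁ sin(πx/3.57) e^{-λ₁t}.
Decay rate: λ₁ = 4.318π²/3.57² ≈ 3.344.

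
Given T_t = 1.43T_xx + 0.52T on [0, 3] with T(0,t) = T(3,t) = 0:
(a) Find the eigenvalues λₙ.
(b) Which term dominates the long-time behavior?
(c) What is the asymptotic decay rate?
Eigenvalues: λₙ = 1.43n²π²/3² - 0.52.
First three modes:
  n=1: λ₁ = 1.43π²/3² - 0.52 ≈ 1.048
  n=2: λ₂ = 5.72π²/3² - 0.52 ≈ 5.753
  n=3: λ₃ = 12.87π²/3² - 0.52 ≈ 13.594
Since 1.43π²/3² ≈ 1.568 > 0.52, all λₙ > 0.
The n=1 mode decays slowest → dominates as t → ∞.
Asymptotic: T ~ c₁ sin(πx/3) e^{-λ₁t} with decay rate λ₁ ≈ 1.048.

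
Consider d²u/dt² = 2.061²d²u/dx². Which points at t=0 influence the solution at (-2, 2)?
Domain of dependence: [-6.122, 2.122]. Signals travel at speed 2.061, so data within |x - -2| ≤ 2.061·2 = 4.122 can reach the point.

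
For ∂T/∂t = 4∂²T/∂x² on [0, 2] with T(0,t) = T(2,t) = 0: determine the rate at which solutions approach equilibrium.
Eigenvalues: λₙ = 4n²π²/2².
First three modes:
  n=1: λ₁ = 4π²/2² ≈ 9.87
  n=2: λ₂ = 16π²/2² ≈ 39.478 (4× faster decay)
  n=3: λ₃ = 36π²/2² ≈ 88.826 (9× faster decay)
As t → ∞, higher modes decay exponentially faster. The n=1 mode dominates: T ~ c₁ sin(πx/2) e^{-λ₁t}.
Decay rate: λ₁ = 4π²/2² ≈ 9.87.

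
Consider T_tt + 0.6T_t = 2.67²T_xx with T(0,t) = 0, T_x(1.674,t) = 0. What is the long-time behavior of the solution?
As t → ∞, T → 0. Damping (γ=0.6) dissipates energy; oscillations decay exponentially.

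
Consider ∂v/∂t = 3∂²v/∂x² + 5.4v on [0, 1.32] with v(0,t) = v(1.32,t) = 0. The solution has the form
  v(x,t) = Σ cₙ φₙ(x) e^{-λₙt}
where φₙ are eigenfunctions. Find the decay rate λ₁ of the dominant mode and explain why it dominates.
Eigenvalues: λₙ = 3n²π²/1.32² - 5.4.
First three modes:
  n=1: λ₁ = 3π²/1.32² - 5.4 ≈ 11.593
  n=2: λ₂ = 12π²/1.32² - 5.4 ≈ 62.572
  n=3: λ₃ = 27π²/1.32² - 5.4 ≈ 147.538
Since 3π²/1.32² ≈ 16.993 > 5.4, all λₙ > 0.
The n=1 mode decays slowest → dominates as t → ∞.
Asymptotic: v ~ c₁ sin(πx/1.32) e^{-λ₁t} with decay rate λ₁ ≈ 11.593.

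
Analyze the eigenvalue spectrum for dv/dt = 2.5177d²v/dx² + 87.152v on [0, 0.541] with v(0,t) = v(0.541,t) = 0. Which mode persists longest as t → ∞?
Eigenvalues: λₙ = 2.5177n²π²/0.541² - 87.152.
First three modes:
  n=1: λ₁ = 2.5177π²/0.541² - 87.152 ≈ -2.252
  n=2: λ₂ = 10.0708π²/0.541² - 87.152 ≈ 252.449
  n=3: λ₃ = 22.6593π²/0.541² - 87.152 ≈ 676.951
Since 2.5177π²/0.541² ≈ 84.9 < 87.152, λ₁ < 0.
The n=1 mode grows fastest (−λₙ is largest for n=1) → dominates.
Asymptotic: v ~ c₁ sin(πx/0.541) e^{2.252t} (exponential growth at rate −λ₁ ≈ 2.252).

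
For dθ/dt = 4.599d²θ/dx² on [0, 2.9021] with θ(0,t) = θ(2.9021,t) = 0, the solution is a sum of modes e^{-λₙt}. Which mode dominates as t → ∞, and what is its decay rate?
Eigenvalues: λₙ = 4.599n²π²/2.9021².
First three modes:
  n=1: λ₁ = 4.599π²/2.9021² ≈ 5.389
  n=2: λ₂ = 18.396π²/2.9021² ≈ 21.558 (4× faster decay)
  n=3: λ₃ = 41.391π²/2.9021² ≈ 48.504 (9× faster decay)
As t → ∞, higher modes decay exponentially faster. The n=1 mode dominates: θ ~ c₁ sin(πx/2.9021) e^{-λ₁t}.
Decay rate: λ₁ = 4.599π²/2.9021² ≈ 5.389.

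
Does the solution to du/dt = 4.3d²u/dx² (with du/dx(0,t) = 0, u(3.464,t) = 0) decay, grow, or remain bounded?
u → 0. Heat escapes through the Dirichlet boundary.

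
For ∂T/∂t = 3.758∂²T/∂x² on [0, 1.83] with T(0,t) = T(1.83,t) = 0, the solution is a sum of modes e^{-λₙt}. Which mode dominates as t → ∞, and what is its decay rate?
Eigenvalues: λₙ = 3.758n²π²/1.83².
First three modes:
  n=1: λ₁ = 3.758π²/1.83² ≈ 11.075
  n=2: λ₂ = 15.032π²/1.83² ≈ 44.301 (4× faster decay)
  n=3: λ₃ = 33.822π²/1.83² ≈ 99.677 (9× faster decay)
As t → ∞, higher modes decay exponentially faster. The n=1 mode dominates: T ~ c₁ sin(πx/1.83) e^{-λ₁t}.
Decay rate: λ₁ = 3.758π²/1.83² ≈ 11.075.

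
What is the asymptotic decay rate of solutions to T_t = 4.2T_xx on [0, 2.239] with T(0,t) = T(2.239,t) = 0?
Eigenvalues: λₙ = 4.2n²π²/2.239².
First three modes:
  n=1: λ₁ = 4.2π²/2.239² ≈ 8.269
  n=2: λ₂ = 16.8π²/2.239² ≈ 33.075 (4× faster decay)
  n=3: λ₃ = 37.8π²/2.239² ≈ 74.419 (9× faster decay)
As t → ∞, higher modes decay exponentially faster. The n=1 mode dominates: T ~ c₁ sin(πx/2.239) e^{-λ₁t}.
Decay rate: λ₁ = 4.2π²/2.239² ≈ 8.269.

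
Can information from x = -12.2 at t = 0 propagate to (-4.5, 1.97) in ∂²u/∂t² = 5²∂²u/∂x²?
Yes. The domain of dependence is [-14.35, 5.35], and -12.2 ∈ [-14.35, 5.35].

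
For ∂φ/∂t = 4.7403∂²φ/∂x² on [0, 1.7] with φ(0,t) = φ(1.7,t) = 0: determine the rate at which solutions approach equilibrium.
Eigenvalues: λₙ = 4.7403n²π²/1.7².
First three modes:
  n=1: λ₁ = 4.7403π²/1.7² ≈ 16.189
  n=2: λ₂ = 18.9612π²/1.7² ≈ 64.754 (4× faster decay)
  n=3: λ₃ = 42.6627π²/1.7² ≈ 145.697 (9× faster decay)
As t → ∞, higher modes decay exponentially faster. The n=1 mode dominates: φ ~ c₁ sin(πx/1.7) e^{-λ₁t}.
Decay rate: λ₁ = 4.7403π²/1.7² ≈ 16.189.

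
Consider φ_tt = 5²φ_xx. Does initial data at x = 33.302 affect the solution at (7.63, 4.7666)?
No. The domain of dependence is [-16.203, 31.463], and 33.302 is outside this interval.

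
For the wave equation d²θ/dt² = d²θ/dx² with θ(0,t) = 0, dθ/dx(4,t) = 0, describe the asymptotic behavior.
θ oscillates (no decay). Energy is conserved; the solution oscillates indefinitely as standing waves.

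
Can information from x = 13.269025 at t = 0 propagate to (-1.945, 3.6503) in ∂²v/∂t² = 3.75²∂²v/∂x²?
No. The domain of dependence is [-15.633625, 11.743625], and 13.269025 is outside this interval.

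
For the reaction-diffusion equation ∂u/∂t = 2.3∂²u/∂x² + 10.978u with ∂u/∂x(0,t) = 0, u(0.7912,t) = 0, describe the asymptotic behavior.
u grows unboundedly. Reaction dominates diffusion (r=10.978 > κπ²/(4L²)≈9.07); solution grows exponentially.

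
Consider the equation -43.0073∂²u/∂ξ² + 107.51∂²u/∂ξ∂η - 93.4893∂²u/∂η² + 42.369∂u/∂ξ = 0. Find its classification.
Elliptic. (A = -43.0073, B = 107.51, C = -93.4893 gives B² - 4AC = -4524.48938756.)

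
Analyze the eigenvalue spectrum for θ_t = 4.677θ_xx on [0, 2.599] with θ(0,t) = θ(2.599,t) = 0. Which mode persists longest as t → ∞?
Eigenvalues: λₙ = 4.677n²π²/2.599².
First three modes:
  n=1: λ₁ = 4.677π²/2.599² ≈ 6.834
  n=2: λ₂ = 18.708π²/2.599² ≈ 27.335 (4× faster decay)
  n=3: λ₃ = 42.093π²/2.599² ≈ 61.503 (9× faster decay)
As t → ∞, higher modes decay exponentially faster. The n=1 mode dominates: θ ~ c₁ sin(πx/2.599) e^{-λ₁t}.
Decay rate: λ₁ = 4.677π²/2.599² ≈ 6.834.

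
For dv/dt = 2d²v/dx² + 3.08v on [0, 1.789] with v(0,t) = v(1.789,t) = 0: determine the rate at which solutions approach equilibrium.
Eigenvalues: λₙ = 2n²π²/1.789² - 3.08.
First three modes:
  n=1: λ₁ = 2π²/1.789² - 3.08 ≈ 3.087
  n=2: λ₂ = 8π²/1.789² - 3.08 ≈ 21.59
  n=3: λ₃ = 18π²/1.789² - 3.08 ≈ 52.427
Since 2π²/1.789² ≈ 6.167 > 3.08, all λₙ > 0.
The n=1 mode decays slowest → dominates as t → ∞.
Asymptotic: v ~ c₁ sin(πx/1.789) e^{-λ₁t} with decay rate λ₁ ≈ 3.087.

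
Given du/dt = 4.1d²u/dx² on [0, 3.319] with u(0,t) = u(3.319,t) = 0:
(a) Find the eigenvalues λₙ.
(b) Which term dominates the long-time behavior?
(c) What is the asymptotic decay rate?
Eigenvalues: λₙ = 4.1n²π²/3.319².
First three modes:
  n=1: λ₁ = 4.1π²/3.319² ≈ 3.673
  n=2: λ₂ = 16.4π²/3.319² ≈ 14.694 (4× faster decay)
  n=3: λ₃ = 36.9π²/3.319² ≈ 33.061 (9× faster decay)
As t → ∞, higher modes decay exponentially faster. The n=1 mode dominates: u ~ c₁ sin(πx/3.319) e^{-λ₁t}.
Decay rate: λ₁ = 4.1π²/3.319² ≈ 3.673.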